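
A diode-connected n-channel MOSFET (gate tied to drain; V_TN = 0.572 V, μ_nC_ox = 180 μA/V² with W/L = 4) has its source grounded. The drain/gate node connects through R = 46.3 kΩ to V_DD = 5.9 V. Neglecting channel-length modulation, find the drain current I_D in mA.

With gate tied to drain, V_GS = V_DS ≥ V_GS − V_TN, so the device is in saturation.
k_n = μ_nC_ox · (W/L) = 0.72 mA/V².
KCL at the drain: ½ k_n (V_GS − V_TN)² = (V_DD − V_GS)/R.
Let x = V_GS − 0.572. Then 16.7 x² + x − 5.328 = 0, giving x = 0.536 V (positive root), so V_GS = 1.11 V.
I_D = (V_DD − V_GS)/R = (5.9 − 1.11) / 46.3 = 0.103 mA.

I_D = 0.103 mA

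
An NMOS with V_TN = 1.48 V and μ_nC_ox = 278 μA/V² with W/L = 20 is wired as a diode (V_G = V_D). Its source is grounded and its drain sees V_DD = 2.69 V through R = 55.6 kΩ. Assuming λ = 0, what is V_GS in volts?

With gate tied to drain, V_GS = V_DS ≥ V_GS − V_TN, so the device is in saturation.
k_n = μ_nC_ox · (W/L) = 5.56 mA/V².
KCL at the drain: ½ k_n (V_GS − V_TN)² = (V_DD − V_GS)/R.
Let x = V_GS − 1.48. Then 155 x² + x − 1.21 = 0, giving x = 0.0853 V (positive root), so V_GS = 1.57 V.
I_D = (V_DD − V_GS)/R = (2.69 − 1.57) / 55.6 = 0.0202 mA.

V_GS = 1.57 V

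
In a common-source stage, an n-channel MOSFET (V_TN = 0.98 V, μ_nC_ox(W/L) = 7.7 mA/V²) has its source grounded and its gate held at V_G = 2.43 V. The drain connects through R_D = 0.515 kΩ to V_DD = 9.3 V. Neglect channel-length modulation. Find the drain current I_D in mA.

I_D = 8.09 mA

V_GS = V_G = 2.43 V, so V_ov = 2.43 − 0.98 = 1.45 V.
Assume saturation: I_D = ½ k_n V_ov² = 0.5 × 7.7 × 1.45² = 8.09 mA, giving V_DS = V_DD − I_D R_D = 9.3 − 8.09 × 0.515 = 5.13 V.
V_DS = 5.13 V ≥ V_ov = 1.45 V, confirming saturation.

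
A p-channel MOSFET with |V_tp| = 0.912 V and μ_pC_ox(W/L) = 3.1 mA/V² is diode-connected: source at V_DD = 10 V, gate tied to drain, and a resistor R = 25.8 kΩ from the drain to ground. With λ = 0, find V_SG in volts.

V_SG = 1.38 V

With gate tied to drain, V_SG = V_SD ≥ V_SG − |V_tp|, so the device is in saturation.
KCL at the drain: ½ k_p (V_SG − |V_tp|)² = (V_DD − V_SG)/R.
Let x = V_SG − 0.912. Then 40 x² + x − 9.088 = 0, giving x = 0.464 V (positive root), so V_SG = 1.38 V.
I_D = (V_DD − V_SG)/R = (10 − 1.38) / 25.8 = 0.334 mA.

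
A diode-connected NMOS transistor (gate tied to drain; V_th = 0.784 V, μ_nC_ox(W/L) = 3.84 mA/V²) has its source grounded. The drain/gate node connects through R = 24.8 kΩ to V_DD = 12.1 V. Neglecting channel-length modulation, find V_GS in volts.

With gate tied to drain, V_GS = V_DS ≥ V_GS − V_th, so the device is in saturation.
KCL at the drain: ½ k_n (V_GS − V_th)² = (V_DD − V_GS)/R.
Let x = V_GS − 0.784. Then 47.6 x² + x − 11.32 = 0, giving x = 0.477 V (positive root), so V_GS = 1.26 V.
I_D = (V_DD − V_GS)/R = (12.1 − 1.26) / 24.8 = 0.437 mA.

V_GS = 1.26 V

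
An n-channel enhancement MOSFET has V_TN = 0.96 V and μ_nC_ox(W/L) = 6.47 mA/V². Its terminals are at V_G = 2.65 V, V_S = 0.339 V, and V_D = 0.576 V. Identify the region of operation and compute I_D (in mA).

Triode; I_D = 1.89 mA

V_GS = V_G − V_S = 2.65 − 0.339 = 2.31 V; V_DS = V_D − V_S = 0.576 − 0.339 = 0.237 V.
V_ov = V_GS − V_TN = 2.31 − 0.96 = 1.35 V.
Since V_DS = 0.237 V < V_ov = 1.35 V, the device is in the triode region.
I_D = k_n [V_ov · V_DS − ½ V_DS²] = 6.47 × [1.35 × 0.237 − 0.5 × 0.237²] = 1.89 mA.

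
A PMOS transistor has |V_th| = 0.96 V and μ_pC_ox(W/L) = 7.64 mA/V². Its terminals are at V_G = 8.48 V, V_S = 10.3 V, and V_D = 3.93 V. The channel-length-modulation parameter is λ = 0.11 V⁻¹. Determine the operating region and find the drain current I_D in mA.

V_SG = V_S − V_G = 10.3 − 8.48 = 1.82 V; V_SD = V_S − V_D = 10.3 − 3.93 = 6.37 V.
V_ov = V_SG − |V_th| = 1.82 − 0.96 = 0.86 V.
Since V_SD = 6.37 V ≥ V_ov = 0.86 V, the device is in saturation.
I_D = ½ k_p V_ov² (1 + λ V_SD) = 0.5 × 7.64 × 0.86² × (1 + 0.11 × 6.37) = 4.8 mA.

Saturation; I_D = 4.80 mA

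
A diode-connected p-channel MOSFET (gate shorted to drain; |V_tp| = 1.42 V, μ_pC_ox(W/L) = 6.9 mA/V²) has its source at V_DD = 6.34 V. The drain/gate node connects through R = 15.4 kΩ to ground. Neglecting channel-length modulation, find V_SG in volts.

With gate tied to drain, V_SG = V_SD ≥ V_SG − |V_tp|, so the device is in saturation.
KCL at the drain: ½ k_p (V_SG − |V_tp|)² = (V_DD − V_SG)/R.
Let x = V_SG − 1.42. Then 53.1 x² + x − 4.92 = 0, giving x = 0.295 V (positive root), so V_SG = 1.72 V.
I_D = (V_DD − V_SG)/R = (6.34 − 1.72) / 15.4 = 0.3 mA.

V_SG = 1.72 V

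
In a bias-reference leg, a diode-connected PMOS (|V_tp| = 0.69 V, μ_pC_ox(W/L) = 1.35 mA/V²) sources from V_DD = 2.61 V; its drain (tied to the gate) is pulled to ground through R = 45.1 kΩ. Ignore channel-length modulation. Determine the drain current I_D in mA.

I_D = 0.0374 mA

With gate tied to drain, V_SG = V_SD ≥ V_SG − |V_tp|, so the device is in saturation.
KCL at the drain: ½ k_p (V_SG − |V_tp|)² = (V_DD − V_SG)/R.
Let x = V_SG − 0.69. Then 30.4 x² + x − 1.92 = 0, giving x = 0.235 V (positive root), so V_SG = 0.925 V.
I_D = (V_DD − V_SG)/R = (2.61 − 0.925) / 45.1 = 0.0374 mA.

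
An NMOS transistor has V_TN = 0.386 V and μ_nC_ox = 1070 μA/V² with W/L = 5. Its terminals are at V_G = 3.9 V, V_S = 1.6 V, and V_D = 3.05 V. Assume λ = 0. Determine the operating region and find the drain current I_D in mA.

V_GS = V_G − V_S = 3.9 − 1.6 = 2.3 V; V_DS = V_D − V_S = 3.05 − 1.6 = 1.45 V.
k_n = μ_nC_ox · (W/L) = 5.35 mA/V².
V_ov = V_GS − V_TN = 2.3 − 0.386 = 1.91 V.
Since V_DS = 1.45 V < V_ov = 1.91 V, the device is in the triode region.
I_D = k_n [V_ov · V_DS − ½ V_DS²] = 5.35 × [1.91 × 1.45 − 0.5 × 1.45²] = 9.22 mA.

Triode; I_D = 9.22 mA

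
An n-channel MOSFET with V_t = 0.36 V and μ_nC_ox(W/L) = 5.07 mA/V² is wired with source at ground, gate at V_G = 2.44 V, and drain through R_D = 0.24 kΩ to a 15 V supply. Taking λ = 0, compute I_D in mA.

I_D = 11.0 mA

V_GS = V_G = 2.44 V, so V_ov = 2.44 − 0.36 = 2.08 V.
Assume saturation: I_D = ½ k_n V_ov² = 0.5 × 5.07 × 2.08² = 11 mA, giving V_DS = V_DD − I_D R_D = 15 − 11 × 0.24 = 12.4 V.
V_DS = 12.4 V ≥ V_ov = 2.08 V, confirming saturation.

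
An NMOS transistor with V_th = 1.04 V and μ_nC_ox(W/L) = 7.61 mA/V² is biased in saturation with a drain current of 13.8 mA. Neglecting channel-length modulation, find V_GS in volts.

V_GS = 2.94 V

In saturation I_D = ½ k_n (V_GS − V_th)², so V_GS − V_th = √(2 I_D / k_n) = √(2 × 13.8 / 7.61) = 1.9 V.
V_GS = 1.04 + 1.9 = 2.94 V.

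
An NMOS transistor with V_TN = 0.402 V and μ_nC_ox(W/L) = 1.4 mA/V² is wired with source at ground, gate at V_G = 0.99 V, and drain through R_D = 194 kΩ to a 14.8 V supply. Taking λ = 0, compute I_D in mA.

V_GS = V_G = 0.99 V, so V_ov = 0.99 − 0.402 = 0.588 V.
Assume saturation: I_D = ½ k_n V_ov² = 0.5 × 1.4 × 0.588² = 0.242 mA, giving V_DS = V_DD − I_D R_D = 14.8 − 0.242 × 194 = -32.2 V.
But -32.2 V < V_ov = 0.588 V, so the device is actually in triode.
In triode I_D = k_n[V_ov V_DS − ½ V_DS²] and I_D = (V_DD − V_DS)/R_D. Equating: 136 V_DS² − 160.7 V_DS + 14.8 = 0, giving V_DS = 0.101 V (the root below V_ov).
I_D = (14.8 − 0.101) / 194 = 0.0758 mA.

I_D = 0.0758 mA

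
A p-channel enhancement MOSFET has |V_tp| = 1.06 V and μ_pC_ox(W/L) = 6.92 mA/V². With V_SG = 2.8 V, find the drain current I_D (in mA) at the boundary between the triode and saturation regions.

At the boundary V_SD = V_ov = V_SG − |V_tp| = 2.8 − 1.06 = 1.74 V.
I_D = ½ k_p V_ov² = 0.5 × 6.92 × 1.74² = 10.5 mA.

I_D = 10.5 mA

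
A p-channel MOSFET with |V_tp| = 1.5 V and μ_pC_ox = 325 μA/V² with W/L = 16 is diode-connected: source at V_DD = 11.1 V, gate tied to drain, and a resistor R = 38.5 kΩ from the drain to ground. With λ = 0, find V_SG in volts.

With gate tied to drain, V_SG = V_SD ≥ V_SG − |V_tp|, so the device is in saturation.
k_p = μ_pC_ox · (W/L) = 5.2 mA/V².
KCL at the drain: ½ k_p (V_SG − |V_tp|)² = (V_DD − V_SG)/R.
Let x = V_SG − 1.5. Then 100 x² + x − 9.6 = 0, giving x = 0.305 V (positive root), so V_SG = 1.8 V.
I_D = (V_DD − V_SG)/R = (11.1 − 1.8) / 38.5 = 0.241 mA.

V_SG = 1.80 V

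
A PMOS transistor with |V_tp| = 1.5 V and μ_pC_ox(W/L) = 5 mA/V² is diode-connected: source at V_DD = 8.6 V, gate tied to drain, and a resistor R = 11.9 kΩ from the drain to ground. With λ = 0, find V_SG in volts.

With gate tied to drain, V_SG = V_SD ≥ V_SG − |V_tp|, so the device is in saturation.
KCL at the drain: ½ k_p (V_SG − |V_tp|)² = (V_DD − V_SG)/R.
Let x = V_SG − 1.5. Then 29.8 x² + x − 7.1 = 0, giving x = 0.472 V (positive root), so V_SG = 1.97 V.
I_D = (V_DD − V_SG)/R = (8.6 − 1.97) / 11.9 = 0.557 mA.

V_SG = 1.97 V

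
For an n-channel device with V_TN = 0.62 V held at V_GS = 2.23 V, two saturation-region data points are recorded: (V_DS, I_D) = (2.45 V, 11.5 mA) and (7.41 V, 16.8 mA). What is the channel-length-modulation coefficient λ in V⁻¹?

λ = 0.120 V⁻¹

With V_GS fixed, I_D ∝ (1 + λ V_DS) in saturation, so I_D2/I_D1 = (1 + λ V_DS2)/(1 + λ V_DS1).
16.8/11.5 = 1.461 = (1 + 7.41 λ)/(1 + 2.45 λ).
Solving: λ (I_D1 V_DS2 − I_D2 V_DS1) = I_D2 − I_D1, so λ = (16.8 − 11.5) / (11.5 × 7.41 − 16.8 × 2.45) = 5.3 / 44.1 = 0.12 V⁻¹.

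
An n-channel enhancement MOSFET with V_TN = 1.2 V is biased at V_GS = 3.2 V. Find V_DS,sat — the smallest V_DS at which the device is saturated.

V_DS,sat = 2.00 V

The boundary between triode and saturation is V_DS = V_GS − V_TN = V_ov.
V_ov = 3.2 − 1.2 = 2 V.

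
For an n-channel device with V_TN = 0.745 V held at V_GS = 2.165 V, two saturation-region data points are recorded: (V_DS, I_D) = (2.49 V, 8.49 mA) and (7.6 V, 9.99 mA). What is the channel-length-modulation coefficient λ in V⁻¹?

With V_GS fixed, I_D ∝ (1 + λ V_DS) in saturation, so I_D2/I_D1 = (1 + λ V_DS2)/(1 + λ V_DS1).
9.99/8.49 = 1.177 = (1 + 7.6 λ)/(1 + 2.49 λ).
Solving: λ (I_D1 V_DS2 − I_D2 V_DS1) = I_D2 − I_D1, so λ = (9.99 − 8.49) / (8.49 × 7.6 − 9.99 × 2.49) = 1.5 / 39.6 = 0.0378 V⁻¹.

λ = 0.0378 V⁻¹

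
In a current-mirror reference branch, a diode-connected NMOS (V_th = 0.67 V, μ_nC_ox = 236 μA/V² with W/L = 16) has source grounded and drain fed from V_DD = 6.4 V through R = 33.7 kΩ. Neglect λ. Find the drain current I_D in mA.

With gate tied to drain, V_GS = V_DS ≥ V_GS − V_th, so the device is in saturation.
k_n = μ_nC_ox · (W/L) = 3.776 mA/V².
KCL at the drain: ½ k_n (V_GS − V_th)² = (V_DD − V_GS)/R.
Let x = V_GS − 0.67. Then 63.6 x² + x − 5.73 = 0, giving x = 0.292 V (positive root), so V_GS = 0.962 V.
I_D = (V_DD − V_GS)/R = (6.4 − 0.962) / 33.7 = 0.161 mA.

I_D = 0.161 mA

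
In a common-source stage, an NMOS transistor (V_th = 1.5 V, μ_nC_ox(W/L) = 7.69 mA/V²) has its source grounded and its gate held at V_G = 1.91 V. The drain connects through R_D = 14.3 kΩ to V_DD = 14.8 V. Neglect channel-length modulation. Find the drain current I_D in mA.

I_D = 0.646 mA

V_GS = V_G = 1.91 V, so V_ov = 1.91 − 1.5 = 0.41 V.
Assume saturation: I_D = ½ k_n V_ov² = 0.5 × 7.69 × 0.41² = 0.646 mA, giving V_DS = V_DD − I_D R_D = 14.8 − 0.646 × 14.3 = 5.56 V.
V_DS = 5.56 V ≥ V_ov = 0.41 V, confirming saturation.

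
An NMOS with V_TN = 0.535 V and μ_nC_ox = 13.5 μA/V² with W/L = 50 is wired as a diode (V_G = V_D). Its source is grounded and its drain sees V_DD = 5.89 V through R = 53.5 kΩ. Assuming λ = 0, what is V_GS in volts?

With gate tied to drain, V_GS = V_DS ≥ V_GS − V_TN, so the device is in saturation.
k_n = μ_nC_ox · (W/L) = 0.675 mA/V².
KCL at the drain: ½ k_n (V_GS − V_TN)² = (V_DD − V_GS)/R.
Let x = V_GS − 0.535. Then 18.1 x² + x − 5.355 = 0, giving x = 0.518 V (positive root), so V_GS = 1.05 V.
I_D = (V_DD − V_GS)/R = (5.89 − 1.05) / 53.5 = 0.0904 mA.

V_GS = 1.05 V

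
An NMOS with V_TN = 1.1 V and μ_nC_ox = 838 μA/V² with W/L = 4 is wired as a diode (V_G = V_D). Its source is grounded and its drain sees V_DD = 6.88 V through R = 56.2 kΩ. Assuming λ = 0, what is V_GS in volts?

V_GS = 1.34 V

With gate tied to drain, V_GS = V_DS ≥ V_GS − V_TN, so the device is in saturation.
k_n = μ_nC_ox · (W/L) = 3.352 mA/V².
KCL at the drain: ½ k_n (V_GS − V_TN)² = (V_DD − V_GS)/R.
Let x = V_GS − 1.1. Then 94.2 x² + x − 5.78 = 0, giving x = 0.242 V (positive root), so V_GS = 1.34 V.
I_D = (V_DD − V_GS)/R = (6.88 − 1.34) / 56.2 = 0.0985 mA.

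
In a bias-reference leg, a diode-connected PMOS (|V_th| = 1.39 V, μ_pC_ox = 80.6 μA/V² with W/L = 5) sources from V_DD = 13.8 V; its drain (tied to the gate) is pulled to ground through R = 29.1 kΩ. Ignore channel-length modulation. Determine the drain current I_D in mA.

I_D = 0.379 mA

With gate tied to drain, V_SG = V_SD ≥ V_SG − |V_th|, so the device is in saturation.
k_p = μ_pC_ox · (W/L) = 0.403 mA/V².
KCL at the drain: ½ k_p (V_SG − |V_th|)² = (V_DD − V_SG)/R.
Let x = V_SG − 1.39. Then 5.86 x² + x − 12.41 = 0, giving x = 1.37 V (positive root), so V_SG = 2.76 V.
I_D = (V_DD − V_SG)/R = (13.8 − 2.76) / 29.1 = 0.379 mA.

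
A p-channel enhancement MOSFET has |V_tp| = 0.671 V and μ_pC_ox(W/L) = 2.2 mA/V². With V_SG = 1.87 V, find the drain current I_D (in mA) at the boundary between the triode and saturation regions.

I_D = 1.58 mA

At the boundary V_SD = V_ov = V_SG − |V_tp| = 1.87 − 0.671 = 1.2 V.
I_D = ½ k_p V_ov² = 0.5 × 2.2 × 1.2² = 1.58 mA.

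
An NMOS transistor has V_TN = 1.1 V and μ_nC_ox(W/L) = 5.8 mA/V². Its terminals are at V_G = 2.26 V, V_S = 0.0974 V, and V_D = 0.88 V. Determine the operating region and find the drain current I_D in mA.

V_GS = V_G − V_S = 2.26 − 0.0974 = 2.16 V; V_DS = V_D − V_S = 0.88 − 0.0974 = 0.783 V.
V_ov = V_GS − V_TN = 2.16 − 1.1 = 1.06 V.
Since V_DS = 0.783 V < V_ov = 1.06 V, the device is in the triode region.
I_D = k_n [V_ov · V_DS − ½ V_DS²] = 5.8 × [1.06 × 0.783 − 0.5 × 0.783²] = 3.05 mA.

Triode; I_D = 3.05 mA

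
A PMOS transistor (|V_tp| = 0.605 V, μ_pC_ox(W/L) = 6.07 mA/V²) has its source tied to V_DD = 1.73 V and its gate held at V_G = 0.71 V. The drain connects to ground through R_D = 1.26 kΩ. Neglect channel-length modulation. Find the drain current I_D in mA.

I_D = 0.523 mA

V_SG = V_DD − V_G = 1.73 − 0.71 = 1.02 V, so V_ov = 1.02 − 0.605 = 0.415 V.
Assume saturation: I_D = ½ k_p V_ov² = 0.5 × 6.07 × 0.415² = 0.523 mA, giving V_SD = V_DD − I_D R_D = 1.73 − 0.523 × 1.26 = 1.07 V.
V_SD = 1.07 V ≥ V_ov = 0.415 V, confirming saturation.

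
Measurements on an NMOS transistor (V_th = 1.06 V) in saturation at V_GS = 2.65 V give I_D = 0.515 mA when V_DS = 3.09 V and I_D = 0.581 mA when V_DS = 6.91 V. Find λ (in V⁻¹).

With V_GS fixed, I_D ∝ (1 + λ V_DS) in saturation, so I_D2/I_D1 = (1 + λ V_DS2)/(1 + λ V_DS1).
0.581/0.515 = 1.128 = (1 + 6.91 λ)/(1 + 3.09 λ).
Solving: λ (I_D1 V_DS2 − I_D2 V_DS1) = I_D2 − I_D1, so λ = (0.581 − 0.515) / (0.515 × 6.91 − 0.581 × 3.09) = 0.066 / 1.76 = 0.0374 V⁻¹.

λ = 0.0374 V⁻¹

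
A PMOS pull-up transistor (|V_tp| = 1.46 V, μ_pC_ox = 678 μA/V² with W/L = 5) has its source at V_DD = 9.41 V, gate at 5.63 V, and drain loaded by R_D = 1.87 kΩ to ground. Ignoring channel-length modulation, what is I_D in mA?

V_SG = V_DD − V_G = 9.41 − 5.63 = 3.78 V, so V_ov = 3.78 − 1.46 = 2.32 V.
k_p = μ_pC_ox · (W/L) = 3.39 mA/V².
Assume saturation: I_D = ½ k_p V_ov² = 0.5 × 3.39 × 2.32² = 9.12 mA, giving V_SD = V_DD − I_D R_D = 9.41 − 9.12 × 1.87 = -7.65 V.
But -7.65 V < V_ov = 2.32 V, so the device is actually in triode.
In triode I_D = k_p[V_ov V_SD − ½ V_SD²] and I_D = (V_DD − V_SD)/R_D. Equating: 3.17 V_SD² − 15.71 V_SD + 9.41 = 0, giving V_SD = 0.697 V (the root below V_ov).
I_D = (9.41 − 0.697) / 1.87 = 4.66 mA.

I_D = 4.66 mA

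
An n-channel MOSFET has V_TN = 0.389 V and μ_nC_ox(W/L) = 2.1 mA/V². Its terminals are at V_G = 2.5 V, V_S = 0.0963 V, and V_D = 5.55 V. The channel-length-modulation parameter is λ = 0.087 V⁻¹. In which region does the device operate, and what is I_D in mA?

V_GS = V_G − V_S = 2.5 − 0.0963 = 2.4 V; V_DS = V_D − V_S = 5.55 − 0.0963 = 5.45 V.
V_ov = V_GS − V_TN = 2.4 − 0.389 = 2.01 V.
Since V_DS = 5.45 V ≥ V_ov = 2.01 V, the device is in saturation.
I_D = ½ k_n V_ov² (1 + λ V_DS) = 0.5 × 2.1 × 2.01² × (1 + 0.087 × 5.45) = 6.28 mA.

Saturation; I_D = 6.28 mA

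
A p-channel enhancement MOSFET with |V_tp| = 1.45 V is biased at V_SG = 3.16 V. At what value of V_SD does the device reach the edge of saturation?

V_SD,sat = 1.71 V

The boundary between triode and saturation is V_SD = V_SG − |V_tp| = V_ov.
V_ov = 3.16 − 1.45 = 1.71 V.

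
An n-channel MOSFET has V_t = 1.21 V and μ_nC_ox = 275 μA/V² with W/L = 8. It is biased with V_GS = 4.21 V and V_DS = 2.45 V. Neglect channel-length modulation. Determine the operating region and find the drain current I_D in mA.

Triode; I_D = 9.57 mA

k_n = μ_nC_ox · (W/L) = 2.2 mA/V².
V_ov = V_GS − V_t = 4.21 − 1.21 = 3 V.
Since V_DS = 2.45 V < V_ov = 3 V, the device is in the triode region.
I_D = k_n [V_ov · V_DS − ½ V_DS²] = 2.2 × [3 × 2.45 − 0.5 × 2.45²] = 9.57 mA.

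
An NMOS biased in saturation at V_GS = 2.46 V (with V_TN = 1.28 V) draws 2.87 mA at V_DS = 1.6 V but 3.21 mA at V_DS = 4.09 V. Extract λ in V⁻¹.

With V_GS fixed, I_D ∝ (1 + λ V_DS) in saturation, so I_D2/I_D1 = (1 + λ V_DS2)/(1 + λ V_DS1).
3.21/2.87 = 1.118 = (1 + 4.09 λ)/(1 + 1.6 λ).
Solving: λ (I_D1 V_DS2 − I_D2 V_DS1) = I_D2 − I_D1, so λ = (3.21 − 2.87) / (2.87 × 4.09 − 3.21 × 1.6) = 0.34 / 6.6 = 0.0515 V⁻¹.

λ = 0.0515 V⁻¹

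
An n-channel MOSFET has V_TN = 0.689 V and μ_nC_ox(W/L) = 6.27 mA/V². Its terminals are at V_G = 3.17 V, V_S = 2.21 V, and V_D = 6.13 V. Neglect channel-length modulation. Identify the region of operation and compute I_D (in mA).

V_GS = V_G − V_S = 3.17 − 2.21 = 0.96 V; V_DS = V_D − V_S = 6.13 − 2.21 = 3.92 V.
V_ov = V_GS − V_TN = 0.96 − 0.689 = 0.271 V.
Since V_DS = 3.92 V ≥ V_ov = 0.271 V, the device is in saturation.
I_D = ½ k_n V_ov² = 0.5 × 6.27 × 0.271² = 0.23 mA.

Saturation; I_D = 0.230 mA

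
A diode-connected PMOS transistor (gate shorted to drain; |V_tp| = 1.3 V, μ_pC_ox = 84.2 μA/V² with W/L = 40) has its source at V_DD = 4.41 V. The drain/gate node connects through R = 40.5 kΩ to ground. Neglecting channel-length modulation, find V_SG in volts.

V_SG = 1.51 V

With gate tied to drain, V_SG = V_SD ≥ V_SG − |V_tp|, so the device is in saturation.
k_p = μ_pC_ox · (W/L) = 3.368 mA/V².
KCL at the drain: ½ k_p (V_SG − |V_tp|)² = (V_DD − V_SG)/R.
Let x = V_SG − 1.3. Then 68.2 x² + x − 3.11 = 0, giving x = 0.206 V (positive root), so V_SG = 1.51 V.
I_D = (V_DD − V_SG)/R = (4.41 − 1.51) / 40.5 = 0.0717 mA.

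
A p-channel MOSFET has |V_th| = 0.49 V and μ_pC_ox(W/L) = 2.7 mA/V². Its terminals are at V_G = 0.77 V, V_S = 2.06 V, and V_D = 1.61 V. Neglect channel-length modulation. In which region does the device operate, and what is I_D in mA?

V_SG = V_S − V_G = 2.06 − 0.77 = 1.29 V; V_SD = V_S − V_D = 2.06 − 1.61 = 0.45 V.
V_ov = V_SG − |V_th| = 1.29 − 0.49 = 0.8 V.
Since V_SD = 0.45 V < V_ov = 0.8 V, the device is in the triode region.
I_D = k_p [V_ov · V_SD − ½ V_SD²] = 2.7 × [0.8 × 0.45 − 0.5 × 0.45²] = 0.699 mA.

Triode; I_D = 0.699 mA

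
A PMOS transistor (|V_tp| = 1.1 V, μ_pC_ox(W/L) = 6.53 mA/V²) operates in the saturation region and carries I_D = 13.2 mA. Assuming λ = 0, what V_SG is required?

V_SG = 3.11 V

In saturation I_D = ½ k_p (V_SG − |V_tp|)², so V_SG − |V_tp| = √(2 I_D / k_p) = √(2 × 13.2 / 6.53) = 2.01 V.
V_SG = 1.1 + 2.01 = 3.11 V.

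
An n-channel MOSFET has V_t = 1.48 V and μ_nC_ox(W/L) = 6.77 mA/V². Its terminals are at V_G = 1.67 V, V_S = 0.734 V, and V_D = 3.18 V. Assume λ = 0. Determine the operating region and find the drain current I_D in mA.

V_GS = V_G − V_S = 1.67 − 0.734 = 0.936 V; V_DS = V_D − V_S = 3.18 − 0.734 = 2.45 V.
V_GS = 0.936 V < V_t = 1.48 V, so the transistor is in cutoff.

Cutoff; I_D = 0 mA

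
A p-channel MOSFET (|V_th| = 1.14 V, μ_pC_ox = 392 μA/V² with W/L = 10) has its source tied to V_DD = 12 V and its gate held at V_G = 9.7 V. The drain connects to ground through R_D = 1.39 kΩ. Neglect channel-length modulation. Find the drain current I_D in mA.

I_D = 2.64 mA

V_SG = V_DD − V_G = 12 − 9.7 = 2.3 V, so V_ov = 2.3 − 1.14 = 1.16 V.
k_p = μ_pC_ox · (W/L) = 3.92 mA/V².
Assume saturation: I_D = ½ k_p V_ov² = 0.5 × 3.92 × 1.16² = 2.64 mA, giving V_SD = V_DD − I_D R_D = 12 − 2.64 × 1.39 = 8.33 V.
V_SD = 8.33 V ≥ V_ov = 1.16 V, confirming saturation.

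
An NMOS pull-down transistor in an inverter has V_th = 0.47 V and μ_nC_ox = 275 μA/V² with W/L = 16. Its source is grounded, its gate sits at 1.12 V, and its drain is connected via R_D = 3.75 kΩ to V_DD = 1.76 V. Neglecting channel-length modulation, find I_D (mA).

I_D = 0.424 mA

V_GS = V_G = 1.12 V, so V_ov = 1.12 − 0.47 = 0.65 V.
k_n = μ_nC_ox · (W/L) = 4.4 mA/V².
Assume saturation: I_D = ½ k_n V_ov² = 0.5 × 4.4 × 0.65² = 0.93 mA, giving V_DS = V_DD − I_D R_D = 1.76 − 0.93 × 3.75 = -1.73 V.
But -1.73 V < V_ov = 0.65 V, so the device is actually in triode.
In triode I_D = k_n[V_ov V_DS − ½ V_DS²] and I_D = (V_DD − V_DS)/R_D. Equating: 8.25 V_DS² − 11.73 V_DS + 1.76 = 0, giving V_DS = 0.171 V (the root below V_ov).
I_D = (1.76 − 0.171) / 3.75 = 0.424 mA.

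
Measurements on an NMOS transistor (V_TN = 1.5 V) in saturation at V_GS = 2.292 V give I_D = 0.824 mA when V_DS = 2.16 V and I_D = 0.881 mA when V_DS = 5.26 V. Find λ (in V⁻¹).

λ = 0.0234 V⁻¹

With V_GS fixed, I_D ∝ (1 + λ V_DS) in saturation, so I_D2/I_D1 = (1 + λ V_DS2)/(1 + λ V_DS1).
0.881/0.824 = 1.069 = (1 + 5.26 λ)/(1 + 2.16 λ).
Solving: λ (I_D1 V_DS2 − I_D2 V_DS1) = I_D2 − I_D1, so λ = (0.881 − 0.824) / (0.824 × 5.26 − 0.881 × 2.16) = 0.057 / 2.43 = 0.0234 V⁻¹.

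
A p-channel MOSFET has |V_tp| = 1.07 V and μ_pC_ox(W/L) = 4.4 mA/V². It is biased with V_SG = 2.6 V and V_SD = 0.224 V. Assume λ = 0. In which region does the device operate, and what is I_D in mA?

Triode; I_D = 1.40 mA

V_ov = V_SG − |V_tp| = 2.6 − 1.07 = 1.53 V.
Since V_SD = 0.224 V < V_ov = 1.53 V, the device is in the triode region.
I_D = k_p [V_ov · V_SD − ½ V_SD²] = 4.4 × [1.53 × 0.224 − 0.5 × 0.224²] = 1.4 mA.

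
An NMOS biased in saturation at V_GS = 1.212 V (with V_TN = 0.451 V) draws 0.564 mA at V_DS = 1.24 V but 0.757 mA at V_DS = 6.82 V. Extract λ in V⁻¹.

λ = 0.0664 V⁻¹

With V_GS fixed, I_D ∝ (1 + λ V_DS) in saturation, so I_D2/I_D1 = (1 + λ V_DS2)/(1 + λ V_DS1).
0.757/0.564 = 1.342 = (1 + 6.82 λ)/(1 + 1.24 λ).
Solving: λ (I_D1 V_DS2 − I_D2 V_DS1) = I_D2 − I_D1, so λ = (0.757 − 0.564) / (0.564 × 6.82 − 0.757 × 1.24) = 0.193 / 2.91 = 0.0664 V⁻¹.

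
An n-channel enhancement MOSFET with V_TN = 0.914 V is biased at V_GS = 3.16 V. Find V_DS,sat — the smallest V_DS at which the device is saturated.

The boundary between triode and saturation is V_DS = V_GS − V_TN = V_ov.
V_ov = 3.16 − 0.914 = 2.25 V.

V_DS,sat = 2.25 V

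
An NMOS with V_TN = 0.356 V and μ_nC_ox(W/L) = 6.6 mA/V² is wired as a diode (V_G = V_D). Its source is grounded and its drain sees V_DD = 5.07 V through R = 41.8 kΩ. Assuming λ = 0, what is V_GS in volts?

V_GS = 0.537 V

With gate tied to drain, V_GS = V_DS ≥ V_GS − V_TN, so the device is in saturation.
KCL at the drain: ½ k_n (V_GS − V_TN)² = (V_DD − V_GS)/R.
Let x = V_GS − 0.356. Then 138 x² + x − 4.714 = 0, giving x = 0.181 V (positive root), so V_GS = 0.537 V.
I_D = (V_DD − V_GS)/R = (5.07 − 0.537) / 41.8 = 0.108 mA.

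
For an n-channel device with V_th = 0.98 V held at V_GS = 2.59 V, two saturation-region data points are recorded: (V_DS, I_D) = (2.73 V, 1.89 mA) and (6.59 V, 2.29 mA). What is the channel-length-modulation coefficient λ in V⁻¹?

λ = 0.0645 V⁻¹

With V_GS fixed, I_D ∝ (1 + λ V_DS) in saturation, so I_D2/I_D1 = (1 + λ V_DS2)/(1 + λ V_DS1).
2.29/1.89 = 1.212 = (1 + 6.59 λ)/(1 + 2.73 λ).
Solving: λ (I_D1 V_DS2 − I_D2 V_DS1) = I_D2 − I_D1, so λ = (2.29 − 1.89) / (1.89 × 6.59 − 2.29 × 2.73) = 0.4 / 6.2 = 0.0645 V⁻¹.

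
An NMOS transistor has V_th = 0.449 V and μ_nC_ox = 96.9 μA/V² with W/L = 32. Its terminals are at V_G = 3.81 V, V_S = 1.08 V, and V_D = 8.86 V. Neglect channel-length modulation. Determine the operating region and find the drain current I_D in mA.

Saturation; I_D = 8.07 mA

V_GS = V_G − V_S = 3.81 − 1.08 = 2.73 V; V_DS = V_D − V_S = 8.86 − 1.08 = 7.78 V.
k_n = μ_nC_ox · (W/L) = 3.101 mA/V².
V_ov = V_GS − V_th = 2.73 − 0.449 = 2.28 V.
Since V_DS = 7.78 V ≥ V_ov = 2.28 V, the device is in saturation.
I_D = ½ k_n V_ov² = 0.5 × 3.101 × 2.28² = 8.07 mA.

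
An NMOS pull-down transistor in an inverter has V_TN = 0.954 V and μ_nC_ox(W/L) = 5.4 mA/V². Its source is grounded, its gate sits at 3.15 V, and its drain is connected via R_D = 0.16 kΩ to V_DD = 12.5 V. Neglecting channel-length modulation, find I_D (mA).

I_D = 13.0 mA

V_GS = V_G = 3.15 V, so V_ov = 3.15 − 0.954 = 2.2 V.
Assume saturation: I_D = ½ k_n V_ov² = 0.5 × 5.4 × 2.2² = 13 mA, giving V_DS = V_DD − I_D R_D = 12.5 − 13 × 0.16 = 10.4 V.
V_DS = 10.4 V ≥ V_ov = 2.2 V, confirming saturation.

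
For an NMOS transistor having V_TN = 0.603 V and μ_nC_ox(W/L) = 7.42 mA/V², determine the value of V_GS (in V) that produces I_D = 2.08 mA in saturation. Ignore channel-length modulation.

In saturation I_D = ½ k_n (V_GS − V_TN)², so V_GS − V_TN = √(2 I_D / k_n) = √(2 × 2.08 / 7.42) = 0.749 V.
V_GS = 0.603 + 0.749 = 1.35 V.

V_GS = 1.35 V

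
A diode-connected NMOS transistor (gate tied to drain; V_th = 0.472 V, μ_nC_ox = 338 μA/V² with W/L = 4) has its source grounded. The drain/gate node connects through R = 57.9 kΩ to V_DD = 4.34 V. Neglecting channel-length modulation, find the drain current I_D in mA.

I_D = 0.0616 mA

With gate tied to drain, V_GS = V_DS ≥ V_GS − V_th, so the device is in saturation.
k_n = μ_nC_ox · (W/L) = 1.352 mA/V².
KCL at the drain: ½ k_n (V_GS − V_th)² = (V_DD − V_GS)/R.
Let x = V_GS − 0.472. Then 39.1 x² + x − 3.868 = 0, giving x = 0.302 V (positive root), so V_GS = 0.774 V.
I_D = (V_DD − V_GS)/R = (4.34 − 0.774) / 57.9 = 0.0616 mA.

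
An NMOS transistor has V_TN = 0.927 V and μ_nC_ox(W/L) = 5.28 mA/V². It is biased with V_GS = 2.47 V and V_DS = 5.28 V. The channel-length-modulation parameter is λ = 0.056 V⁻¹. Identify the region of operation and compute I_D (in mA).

Saturation; I_D = 8.14 mA

V_ov = V_GS − V_TN = 2.47 − 0.927 = 1.54 V.
Since V_DS = 5.28 V ≥ V_ov = 1.54 V, the device is in saturation.
I_D = ½ k_n V_ov² (1 + λ V_DS) = 0.5 × 5.28 × 1.54² × (1 + 0.056 × 5.28) = 8.14 mA.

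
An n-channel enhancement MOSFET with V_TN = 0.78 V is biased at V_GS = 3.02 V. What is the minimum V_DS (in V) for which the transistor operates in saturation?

V_DS,sat = 2.24 V

The boundary between triode and saturation is V_DS = V_GS − V_TN = V_ov.
V_ov = 3.02 − 0.78 = 2.24 V.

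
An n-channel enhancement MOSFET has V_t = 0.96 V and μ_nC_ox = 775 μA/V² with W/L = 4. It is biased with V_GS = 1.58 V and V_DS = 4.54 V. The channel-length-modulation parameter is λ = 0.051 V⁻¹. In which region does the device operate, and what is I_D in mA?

k_n = μ_nC_ox · (W/L) = 3.1 mA/V².
V_ov = V_GS − V_t = 1.58 − 0.96 = 0.62 V.
Since V_DS = 4.54 V ≥ V_ov = 0.62 V, the device is in saturation.
I_D = ½ k_n V_ov² (1 + λ V_DS) = 0.5 × 3.1 × 0.62² × (1 + 0.051 × 4.54) = 0.734 mA.

Saturation; I_D = 0.734 mA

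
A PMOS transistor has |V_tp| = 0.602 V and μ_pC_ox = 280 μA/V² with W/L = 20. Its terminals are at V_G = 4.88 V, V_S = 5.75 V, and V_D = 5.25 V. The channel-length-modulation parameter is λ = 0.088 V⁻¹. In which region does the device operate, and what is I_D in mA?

Saturation; I_D = 0.210 mA

V_SG = V_S − V_G = 5.75 − 4.88 = 0.87 V; V_SD = V_S − V_D = 5.75 − 5.25 = 0.5 V.
k_p = μ_pC_ox · (W/L) = 5.6 mA/V².
V_ov = V_SG − |V_tp| = 0.87 − 0.602 = 0.268 V.
Since V_SD = 0.5 V ≥ V_ov = 0.268 V, the device is in saturation.
I_D = ½ k_p V_ov² (1 + λ V_SD) = 0.5 × 5.6 × 0.268² × (1 + 0.088 × 0.5) = 0.21 mA.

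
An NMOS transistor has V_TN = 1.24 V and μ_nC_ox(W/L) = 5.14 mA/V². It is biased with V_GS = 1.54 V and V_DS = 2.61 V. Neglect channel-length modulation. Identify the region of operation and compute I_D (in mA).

Saturation; I_D = 0.231 mA

V_ov = V_GS − V_TN = 1.54 − 1.24 = 0.3 V.
Since V_DS = 2.61 V ≥ V_ov = 0.3 V, the device is in saturation.
I_D = ½ k_n V_ov² = 0.5 × 5.14 × 0.3² = 0.231 mA.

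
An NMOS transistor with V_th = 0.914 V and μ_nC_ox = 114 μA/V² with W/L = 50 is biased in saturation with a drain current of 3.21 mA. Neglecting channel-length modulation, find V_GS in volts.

V_GS = 1.98 V

k_n = μ_nC_ox · (W/L) = 5.7 mA/V².
In saturation I_D = ½ k_n (V_GS − V_th)², so V_GS − V_th = √(2 I_D / k_n) = √(2 × 3.21 / 5.7) = 1.06 V.
V_GS = 0.914 + 1.06 = 1.98 V.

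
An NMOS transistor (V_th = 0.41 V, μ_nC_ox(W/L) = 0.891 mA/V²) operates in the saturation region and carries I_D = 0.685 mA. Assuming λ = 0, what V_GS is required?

In saturation I_D = ½ k_n (V_GS − V_th)², so V_GS − V_th = √(2 I_D / k_n) = √(2 × 0.685 / 0.891) = 1.24 V.
V_GS = 0.41 + 1.24 = 1.65 V.

V_GS = 1.65 V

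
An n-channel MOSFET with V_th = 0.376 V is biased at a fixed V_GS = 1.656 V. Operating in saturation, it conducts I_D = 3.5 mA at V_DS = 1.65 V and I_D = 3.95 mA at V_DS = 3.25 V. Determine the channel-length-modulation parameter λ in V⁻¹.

λ = 0.0926 V⁻¹

With V_GS fixed, I_D ∝ (1 + λ V_DS) in saturation, so I_D2/I_D1 = (1 + λ V_DS2)/(1 + λ V_DS1).
3.95/3.5 = 1.129 = (1 + 3.25 λ)/(1 + 1.65 λ).
Solving: λ (I_D1 V_DS2 − I_D2 V_DS1) = I_D2 − I_D1, so λ = (3.95 − 3.5) / (3.5 × 3.25 − 3.95 × 1.65) = 0.45 / 4.86 = 0.0926 V⁻¹.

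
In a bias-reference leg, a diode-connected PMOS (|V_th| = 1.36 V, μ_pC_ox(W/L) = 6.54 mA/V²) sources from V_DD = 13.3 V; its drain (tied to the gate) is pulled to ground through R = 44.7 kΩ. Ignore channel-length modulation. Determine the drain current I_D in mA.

I_D = 0.261 mA

With gate tied to drain, V_SG = V_SD ≥ V_SG − |V_th|, so the device is in saturation.
KCL at the drain: ½ k_p (V_SG − |V_th|)² = (V_DD − V_SG)/R.
Let x = V_SG − 1.36. Then 146 x² + x − 11.94 = 0, giving x = 0.282 V (positive root), so V_SG = 1.64 V.
I_D = (V_DD − V_SG)/R = (13.3 − 1.64) / 44.7 = 0.261 mA.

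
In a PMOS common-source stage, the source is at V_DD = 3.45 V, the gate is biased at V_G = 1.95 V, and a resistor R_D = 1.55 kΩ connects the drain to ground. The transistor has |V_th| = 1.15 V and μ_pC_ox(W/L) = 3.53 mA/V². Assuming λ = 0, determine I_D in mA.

I_D = 0.216 mA

V_SG = V_DD − V_G = 3.45 − 1.95 = 1.5 V, so V_ov = 1.5 − 1.15 = 0.35 V.
Assume saturation: I_D = ½ k_p V_ov² = 0.5 × 3.53 × 0.35² = 0.216 mA, giving V_SD = V_DD − I_D R_D = 3.45 − 0.216 × 1.55 = 3.11 V.
V_SD = 3.11 V ≥ V_ov = 0.35 V, confirming saturation.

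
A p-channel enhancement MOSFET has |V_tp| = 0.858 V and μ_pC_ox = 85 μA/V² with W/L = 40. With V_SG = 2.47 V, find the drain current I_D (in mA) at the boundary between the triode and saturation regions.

At the boundary V_SD = V_ov = V_SG − |V_tp| = 2.47 − 0.858 = 1.61 V.
k_p = μ_pC_ox · (W/L) = 3.4 mA/V².
I_D = ½ k_p V_ov² = 0.5 × 3.4 × 1.61² = 4.42 mA.

I_D = 4.42 mA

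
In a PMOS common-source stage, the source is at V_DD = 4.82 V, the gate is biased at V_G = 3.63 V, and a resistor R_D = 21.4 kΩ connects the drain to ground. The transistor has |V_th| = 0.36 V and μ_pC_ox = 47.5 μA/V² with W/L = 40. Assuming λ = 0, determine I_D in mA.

V_SG = V_DD − V_G = 4.82 − 3.63 = 1.19 V, so V_ov = 1.19 − 0.36 = 0.83 V.
k_p = μ_pC_ox · (W/L) = 1.9 mA/V².
Assume saturation: I_D = ½ k_p V_ov² = 0.5 × 1.9 × 0.83² = 0.654 mA, giving V_SD = V_DD − I_D R_D = 4.82 − 0.654 × 21.4 = -9.19 V.
But -9.19 V < V_ov = 0.83 V, so the device is actually in triode.
In triode I_D = k_p[V_ov V_SD − ½ V_SD²] and I_D = (V_DD − V_SD)/R_D. Equating: 20.3 V_SD² − 34.75 V_SD + 4.82 = 0, giving V_SD = 0.152 V (the root below V_ov).
I_D = (4.82 − 0.152) / 21.4 = 0.218 mA.

I_D = 0.218 mA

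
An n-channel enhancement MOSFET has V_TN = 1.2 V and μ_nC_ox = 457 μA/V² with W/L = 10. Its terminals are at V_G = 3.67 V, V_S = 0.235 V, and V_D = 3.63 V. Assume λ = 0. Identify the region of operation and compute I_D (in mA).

V_GS = V_G − V_S = 3.67 − 0.235 = 3.44 V; V_DS = V_D − V_S = 3.63 − 0.235 = 3.4 V.
k_n = μ_nC_ox · (W/L) = 4.57 mA/V².
V_ov = V_GS − V_TN = 3.44 − 1.2 = 2.24 V.
Since V_DS = 3.4 V ≥ V_ov = 2.24 V, the device is in saturation.
I_D = ½ k_n V_ov² = 0.5 × 4.57 × 2.24² = 11.4 mA.

Saturation; I_D = 11.4 mA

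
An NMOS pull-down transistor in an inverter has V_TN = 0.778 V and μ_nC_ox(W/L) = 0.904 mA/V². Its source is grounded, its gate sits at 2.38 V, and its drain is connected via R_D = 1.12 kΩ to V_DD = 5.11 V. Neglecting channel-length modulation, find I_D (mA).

V_GS = V_G = 2.38 V, so V_ov = 2.38 − 0.778 = 1.6 V.
Assume saturation: I_D = ½ k_n V_ov² = 0.5 × 0.904 × 1.6² = 1.16 mA, giving V_DS = V_DD − I_D R_D = 5.11 − 1.16 × 1.12 = 3.81 V.
V_DS = 3.81 V ≥ V_ov = 1.6 V, confirming saturation.

I_D = 1.16 mA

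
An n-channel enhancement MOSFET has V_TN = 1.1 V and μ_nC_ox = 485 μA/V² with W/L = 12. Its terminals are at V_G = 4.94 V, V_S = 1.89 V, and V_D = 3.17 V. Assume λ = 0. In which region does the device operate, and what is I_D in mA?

Triode; I_D = 9.76 mA

V_GS = V_G − V_S = 4.94 − 1.89 = 3.05 V; V_DS = V_D − V_S = 3.17 − 1.89 = 1.28 V.
k_n = μ_nC_ox · (W/L) = 5.82 mA/V².
V_ov = V_GS − V_TN = 3.05 − 1.1 = 1.95 V.
Since V_DS = 1.28 V < V_ov = 1.95 V, the device is in the triode region.
I_D = k_n [V_ov · V_DS − ½ V_DS²] = 5.82 × [1.95 × 1.28 − 0.5 × 1.28²] = 9.76 mA.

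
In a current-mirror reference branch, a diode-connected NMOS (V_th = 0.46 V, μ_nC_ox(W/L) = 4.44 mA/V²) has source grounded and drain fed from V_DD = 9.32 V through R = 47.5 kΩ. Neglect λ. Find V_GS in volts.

V_GS = 0.745 V

With gate tied to drain, V_GS = V_DS ≥ V_GS − V_th, so the device is in saturation.
KCL at the drain: ½ k_n (V_GS − V_th)² = (V_DD − V_GS)/R.
Let x = V_GS − 0.46. Then 105 x² + x − 8.86 = 0, giving x = 0.285 V (positive root), so V_GS = 0.745 V.
I_D = (V_DD − V_GS)/R = (9.32 − 0.745) / 47.5 = 0.181 mA.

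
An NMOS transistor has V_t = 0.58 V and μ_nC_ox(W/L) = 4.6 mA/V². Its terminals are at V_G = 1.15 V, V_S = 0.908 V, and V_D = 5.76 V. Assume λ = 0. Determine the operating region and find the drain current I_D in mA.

Cutoff; I_D = 0 mA

V_GS = V_G − V_S = 1.15 − 0.908 = 0.242 V; V_DS = V_D − V_S = 5.76 − 0.908 = 4.85 V.
V_GS = 0.242 V < V_t = 0.58 V, so the transistor is in cutoff.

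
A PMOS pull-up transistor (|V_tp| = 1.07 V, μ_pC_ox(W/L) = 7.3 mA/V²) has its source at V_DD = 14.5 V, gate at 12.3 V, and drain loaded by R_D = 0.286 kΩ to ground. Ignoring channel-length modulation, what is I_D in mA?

V_SG = V_DD − V_G = 14.5 − 12.3 = 2.2 V, so V_ov = 2.2 − 1.07 = 1.13 V.
Assume saturation: I_D = ½ k_p V_ov² = 0.5 × 7.3 × 1.13² = 4.66 mA, giving V_SD = V_DD − I_D R_D = 14.5 − 4.66 × 0.286 = 13.2 V.
V_SD = 13.2 V ≥ V_ov = 1.13 V, confirming saturation.

I_D = 4.66 mA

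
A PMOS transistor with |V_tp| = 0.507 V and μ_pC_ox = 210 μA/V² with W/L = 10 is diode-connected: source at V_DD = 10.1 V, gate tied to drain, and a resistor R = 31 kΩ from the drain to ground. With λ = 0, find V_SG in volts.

V_SG = 1.03 V

With gate tied to drain, V_SG = V_SD ≥ V_SG − |V_tp|, so the device is in saturation.
k_p = μ_pC_ox · (W/L) = 2.1 mA/V².
KCL at the drain: ½ k_p (V_SG − |V_tp|)² = (V_DD − V_SG)/R.
Let x = V_SG − 0.507. Then 32.6 x² + x − 9.593 = 0, giving x = 0.528 V (positive root), so V_SG = 1.03 V.
I_D = (V_DD − V_SG)/R = (10.1 − 1.03) / 31 = 0.292 mA.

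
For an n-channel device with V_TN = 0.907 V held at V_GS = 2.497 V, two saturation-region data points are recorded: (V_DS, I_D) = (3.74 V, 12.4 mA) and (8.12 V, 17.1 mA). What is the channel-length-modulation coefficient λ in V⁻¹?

With V_GS fixed, I_D ∝ (1 + λ V_DS) in saturation, so I_D2/I_D1 = (1 + λ V_DS2)/(1 + λ V_DS1).
17.1/12.4 = 1.379 = (1 + 8.12 λ)/(1 + 3.74 λ).
Solving: λ (I_D1 V_DS2 − I_D2 V_DS1) = I_D2 − I_D1, so λ = (17.1 − 12.4) / (12.4 × 8.12 − 17.1 × 3.74) = 4.7 / 36.7 = 0.128 V⁻¹.

λ = 0.128 V⁻¹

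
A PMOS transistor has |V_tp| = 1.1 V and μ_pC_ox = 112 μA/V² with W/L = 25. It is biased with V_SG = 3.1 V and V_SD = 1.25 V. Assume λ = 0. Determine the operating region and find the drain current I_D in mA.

Triode; I_D = 4.81 mA

k_p = μ_pC_ox · (W/L) = 2.8 mA/V².
V_ov = V_SG − |V_tp| = 3.1 − 1.1 = 2 V.
Since V_SD = 1.25 V < V_ov = 2 V, the device is in the triode region.
I_D = k_p [V_ov · V_SD − ½ V_SD²] = 2.8 × [2 × 1.25 − 0.5 × 1.25²] = 4.81 mA.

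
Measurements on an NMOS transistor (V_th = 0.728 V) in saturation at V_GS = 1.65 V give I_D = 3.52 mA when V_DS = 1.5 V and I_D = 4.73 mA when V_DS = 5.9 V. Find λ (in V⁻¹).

λ = 0.0885 V⁻¹

With V_GS fixed, I_D ∝ (1 + λ V_DS) in saturation, so I_D2/I_D1 = (1 + λ V_DS2)/(1 + λ V_DS1).
4.73/3.52 = 1.344 = (1 + 5.9 λ)/(1 + 1.5 λ).
Solving: λ (I_D1 V_DS2 − I_D2 V_DS1) = I_D2 − I_D1, so λ = (4.73 − 3.52) / (3.52 × 5.9 − 4.73 × 1.5) = 1.21 / 13.7 = 0.0885 V⁻¹.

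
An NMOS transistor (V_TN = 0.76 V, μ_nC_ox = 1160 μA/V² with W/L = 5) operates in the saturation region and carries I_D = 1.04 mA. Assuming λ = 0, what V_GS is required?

k_n = μ_nC_ox · (W/L) = 5.8 mA/V².
In saturation I_D = ½ k_n (V_GS − V_TN)², so V_GS − V_TN = √(2 I_D / k_n) = √(2 × 1.04 / 5.8) = 0.599 V.
V_GS = 0.76 + 0.599 = 1.36 V.

V_GS = 1.36 V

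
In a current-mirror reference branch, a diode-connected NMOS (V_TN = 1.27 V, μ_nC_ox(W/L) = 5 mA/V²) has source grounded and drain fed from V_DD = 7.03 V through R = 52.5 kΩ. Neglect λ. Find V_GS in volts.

V_GS = 1.48 V

With gate tied to drain, V_GS = V_DS ≥ V_GS − V_TN, so the device is in saturation.
KCL at the drain: ½ k_n (V_GS − V_TN)² = (V_DD − V_GS)/R.
Let x = V_GS − 1.27. Then 131 x² + x − 5.76 = 0, giving x = 0.206 V (positive root), so V_GS = 1.48 V.
I_D = (V_DD − V_GS)/R = (7.03 − 1.48) / 52.5 = 0.106 mA.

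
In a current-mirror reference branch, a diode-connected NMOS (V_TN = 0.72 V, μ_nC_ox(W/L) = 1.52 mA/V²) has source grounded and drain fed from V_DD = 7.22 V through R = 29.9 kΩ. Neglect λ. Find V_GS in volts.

V_GS = 1.23 V

With gate tied to drain, V_GS = V_DS ≥ V_GS − V_TN, so the device is in saturation.
KCL at the drain: ½ k_n (V_GS − V_TN)² = (V_DD − V_GS)/R.
Let x = V_GS − 0.72. Then 22.7 x² + x − 6.5 = 0, giving x = 0.513 V (positive root), so V_GS = 1.23 V.
I_D = (V_DD − V_GS)/R = (7.22 − 1.23) / 29.9 = 0.2 mA.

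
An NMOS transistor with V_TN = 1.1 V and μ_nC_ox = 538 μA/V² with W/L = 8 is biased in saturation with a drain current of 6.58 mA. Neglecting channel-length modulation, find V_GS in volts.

V_GS = 2.85 V

k_n = μ_nC_ox · (W/L) = 4.304 mA/V².
In saturation I_D = ½ k_n (V_GS − V_TN)², so V_GS − V_TN = √(2 I_D / k_n) = √(2 × 6.58 / 4.304) = 1.75 V.
V_GS = 1.1 + 1.75 = 2.85 V.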